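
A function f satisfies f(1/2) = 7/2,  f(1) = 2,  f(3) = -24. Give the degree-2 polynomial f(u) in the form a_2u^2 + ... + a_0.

f(u) = -4u^2 + 3u + 3

Newton's divided differences:
f[1/2,1] = (2 - 7/2) / (1 - 1/2) = -3
f[1,3] = (-24 - 2) / (3 - 1) = -13
f[1/2,1,3] = (-13 - (-3)) / (3 - 1/2) = -4
f(u) = 7/2 + (-3)·(u - 1/2) + (-4)·(u - 1/2)(u - 1)
Expanding: f(u) = -4u^2 + 3u + 3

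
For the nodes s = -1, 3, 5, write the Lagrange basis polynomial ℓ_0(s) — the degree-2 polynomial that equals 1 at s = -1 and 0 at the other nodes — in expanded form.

ℓ_0(s) = (1/24)s^2 - (1/3)s + 5/8

ℓ_0(s) = (s - 3)(s - 5) / [(-4)·(-6)]
       = (s^2 - 8s + 15) / (24)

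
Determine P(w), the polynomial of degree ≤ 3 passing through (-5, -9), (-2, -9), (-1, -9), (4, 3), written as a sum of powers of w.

Newton's divided differences:
P[-5,-2] = (-9 - (-9)) / (-2 - (-5)) = 0
P[-2,-1] = (-9 - (-9)) / (-1 - (-2)) = 0
P[-1,4] = (3 - (-9)) / (4 - (-1)) = 12/5
P[-5,-2,-1] = (0 - 0) / (-1 - (-5)) = 0
P[-2,-1,4] = (12/5 - 0) / (4 - (-2)) = 2/5
P[-5,-2,-1,4] = (2/5 - 0) / (4 - (-5)) = 2/45
P(w) = -9 + (2/45)·(w + 5)(w + 2)(w + 1)
Expanding: P(w) = (2/45)w^3 + (16/45)w^2 + (34/45)w - 77/9

P(w) = (2/45)w^3 + (16/45)w^2 + (34/45)w - 77/9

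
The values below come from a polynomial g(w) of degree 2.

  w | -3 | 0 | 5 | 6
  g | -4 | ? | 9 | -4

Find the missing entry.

101/4

The 3 known values determine g uniquely (degree ≤ 2).
Evaluate each Lagrange basis at w = 0:
L_0(0) = (-5)·(-6)/[(-8)·(-9)] = 5/12
L_1(0) = (3)·(-6)/[(8)·(-1)] = 9/4
L_2(0) = (3)·(-5)/[(9)·(1)] = -5/3
Sum: (-4)·(5/12) + 9·(9/4) + (-4)·(-5/3) = 101/4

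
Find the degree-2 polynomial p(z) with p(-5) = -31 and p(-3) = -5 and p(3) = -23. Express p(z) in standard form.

p(z) = -2z^2 - 3z + 4

L_0(z) = (z + 3)(z - 3) / [16] = (1/16)z^2 - 9/16
L_1(z) = (z + 5)(z - 3) / [-12] = -(1/12)z^2 - (1/6)z + 5/4
L_2(z) = (z + 5)(z + 3) / [48] = (1/48)z^2 + (1/6)z + 5/16
p(z) = (-31)·L_0 + (-5)·L_1 + (-23)·L_2
  (-31)·L_0(z) = -(31/16)z^2 + 279/16
  (-5)·L_1(z) = (5/12)z^2 + (5/6)z - 25/4
  (-23)·L_2(z) = -(23/48)z^2 - (23/6)z - 115/16
Adding term by term: -2z^2 - 3z + 4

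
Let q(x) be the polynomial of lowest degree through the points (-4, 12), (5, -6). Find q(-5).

Evaluate each Lagrange basis at x = -5:
L_0(-5) = (-10)/[(-9)] = 10/9
L_1(-5) = (-1)/[(9)] = -1/9
Sum: 12·(10/9) + (-6)·(-1/9) = 14

14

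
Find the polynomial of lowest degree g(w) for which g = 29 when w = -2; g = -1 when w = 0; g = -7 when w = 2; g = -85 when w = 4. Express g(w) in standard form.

g(w) = -2w^3 + 3w^2 - w - 1

Build the Lagrange basis polynomials:
L_0(w) = w(w - 2)(w - 4) / [-48] = -(1/48)w^3 + (1/8)w^2 - (1/6)w
L_1(w) = (w + 2)(w - 2)(w - 4) / [16] = (1/16)w^3 - (1/4)w^2 - (1/4)w + 1
L_2(w) = (w + 2)w(w - 4) / [-16] = -(1/16)w^3 + (1/8)w^2 + (1/2)w
L_3(w) = (w + 2)w(w - 2) / [48] = (1/48)w^3 - (1/12)w
g(w) = 29·L_0 + (-1)·L_1 + (-7)·L_2 + (-85)·L_3
  29·L_0(w) = -(29/48)w^3 + (29/8)w^2 - (29/6)w
  (-1)·L_1(w) = -(1/16)w^3 + (1/4)w^2 + (1/4)w - 1
  (-7)·L_2(w) = (7/16)w^3 - (7/8)w^2 - (7/2)w
  (-85)·L_3(w) = -(85/48)w^3 + (85/12)w
Adding term by term: -2w^3 + 3w^2 - w - 1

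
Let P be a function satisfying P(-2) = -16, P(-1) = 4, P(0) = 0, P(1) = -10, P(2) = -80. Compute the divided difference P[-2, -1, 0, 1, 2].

-3

P[-2,-1] = (4 - (-16)) / (-1 - (-2)) = 20
P[-1,0] = (0 - 4) / (0 - (-1)) = -4
P[0,1] = (-10 - 0) / (1 - 0) = -10
P[1,2] = (-80 - (-10)) / (2 - 1) = -70
P[-2,-1,0] = (-4 - 20) / (0 - (-2)) = -12
P[-1,0,1] = (-10 - (-4)) / (1 - (-1)) = -3
P[0,1,2] = (-70 - (-10)) / (2 - 0) = -30
P[-2,-1,0,1] = (-3 - (-12)) / (1 - (-2)) = 3
P[-1,0,1,2] = (-30 - (-3)) / (2 - (-1)) = -9
P[-2,-1,0,1,2] = (-9 - 3) / (2 - (-2)) = -3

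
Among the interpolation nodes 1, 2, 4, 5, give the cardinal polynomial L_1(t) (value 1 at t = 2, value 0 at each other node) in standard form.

L_1(t) = (1/6)t^3 - (5/3)t^2 + (29/6)t - 10/3

L_1(t) = (t - 1)(t - 4)(t - 5) / [(1)·(-2)·(-3)]
       = (t^3 - 10t^2 + 29t - 20) / (6)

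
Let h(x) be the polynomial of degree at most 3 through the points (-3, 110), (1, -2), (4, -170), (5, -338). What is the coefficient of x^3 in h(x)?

-3

Build the Lagrange basis polynomials:
L_0(x) = (x - 1)(x - 4)(x - 5) / [-224] = -(1/224)x^3 + (5/112)x^2 - (29/224)x + 5/56
L_1(x) = (x + 3)(x - 4)(x - 5) / [48] = (1/48)x^3 - (1/8)x^2 - (7/48)x + 5/4
L_2(x) = (x + 3)(x - 1)(x - 5) / [-21] = -(1/21)x^3 + (1/7)x^2 + (13/21)x - 5/7
L_3(x) = (x + 3)(x - 1)(x - 4) / [32] = (1/32)x^3 - (1/16)x^2 - (11/32)x + 3/8
h(x) = 110·L_0 + (-2)·L_1 + (-170)·L_2 + (-338)·L_3
Only the coefficient of x^3 is needed; take it from each L_i and combine:
110·(-1/224) + (-2)·(1/48) + (-170)·(-1/21) + (-338)·(1/32) = -3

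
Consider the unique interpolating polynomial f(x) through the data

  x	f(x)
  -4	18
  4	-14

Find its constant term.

L_0(x) = (x - 4) / [-8] = -(1/8)x + 1/2
L_1(x) = (x + 4) / [8] = (1/8)x + 1/2
f(x) = 18·L_0 + (-14)·L_1
Only the constant term is needed; take it from each L_i and combine:
18·(1/2) + (-14)·(1/2) = 2

2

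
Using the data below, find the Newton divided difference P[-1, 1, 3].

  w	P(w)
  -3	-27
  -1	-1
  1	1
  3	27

3

P[-1,1] = (1 - (-1)) / (1 - (-1)) = 1
P[1,3] = (27 - 1) / (3 - 1) = 13
P[-1,1,3] = (13 - 1) / (3 - (-1)) = 3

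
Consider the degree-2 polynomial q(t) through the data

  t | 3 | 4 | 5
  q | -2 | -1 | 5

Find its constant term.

L_0(t) = (t - 4)(t - 5) / [2] = (1/2)t^2 - (9/2)t + 10
L_1(t) = (t - 3)(t - 5) / [-1] = -t^2 + 8t - 15
L_2(t) = (t - 3)(t - 4) / [2] = (1/2)t^2 - (7/2)t + 6
q(t) = (-2)·L_0 + (-1)·L_1 + 5·L_2
Only the constant term is needed; take it from each L_i and combine:
(-2)·(10) + (-1)·(-15) + 5·(6) = 25

25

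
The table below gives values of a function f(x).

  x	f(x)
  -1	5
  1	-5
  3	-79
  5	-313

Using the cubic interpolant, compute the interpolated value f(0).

Evaluate each Lagrange basis at x = 0:
L_0(0) = (-1)·(-3)·(-5)/[(-2)·(-4)·(-6)] = 5/16
L_1(0) = (1)·(-3)·(-5)/[(2)·(-2)·(-4)] = 15/16
L_2(0) = (1)·(-1)·(-5)/[(4)·(2)·(-2)] = -5/16
L_3(0) = (1)·(-1)·(-3)/[(6)·(4)·(2)] = 1/16
Sum: 5·(5/16) + (-5)·(15/16) + (-79)·(-5/16) + (-313)·(1/16) = 2

2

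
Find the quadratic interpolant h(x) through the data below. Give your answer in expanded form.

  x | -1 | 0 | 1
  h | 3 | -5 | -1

h(x) = 6x^2 - 2x - 5

Newton's divided differences:
h[-1,0] = (-5 - 3) / (0 - (-1)) = -8
h[0,1] = (-1 - (-5)) / (1 - 0) = 4
h[-1,0,1] = (4 - (-8)) / (1 - (-1)) = 6
h(x) = 3 + (-8)·(x + 1) + 6·(x + 1)x
Expanding: h(x) = 6x^2 - 2x - 5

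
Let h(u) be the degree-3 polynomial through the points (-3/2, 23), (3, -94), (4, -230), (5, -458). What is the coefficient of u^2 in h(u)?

2

Build the Lagrange basis polynomials:
L_0(u) = (u - 3)(u - 4)(u - 5) / [-1287/8] = -(8/1287)u^3 + (32/429)u^2 - (376/1287)u + 160/429
L_1(u) = (u + 3/2)(u - 4)(u - 5) / [9] = (1/9)u^3 - (5/6)u^2 + (13/18)u + 10/3
L_2(u) = (u + 3/2)(u - 3)(u - 5) / [-11/2] = -(2/11)u^3 + (13/11)u^2 - (6/11)u - 45/11
L_3(u) = (u + 3/2)(u - 3)(u - 4) / [13] = (1/13)u^3 - (11/26)u^2 + (3/26)u + 18/13
h(u) = 23·L_0 + (-94)·L_1 + (-230)·L_2 + (-458)·L_3
Only the coefficient of u^2 is needed; take it from each L_i and combine:
23·(32/429) + (-94)·(-5/6) + (-230)·(13/11) + (-458)·(-11/26) = 2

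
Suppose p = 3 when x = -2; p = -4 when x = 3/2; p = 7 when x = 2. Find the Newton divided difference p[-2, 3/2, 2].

p[-2,3/2] = (-4 - 3) / (3/2 - (-2)) = -2
p[3/2,2] = (7 - (-4)) / (2 - 3/2) = 22
p[-2,3/2,2] = (22 - (-2)) / (2 - (-2)) = 6

6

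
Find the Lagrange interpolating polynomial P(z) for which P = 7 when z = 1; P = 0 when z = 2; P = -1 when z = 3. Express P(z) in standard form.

L_0(z) = (z - 2)(z - 3) / [2] = (1/2)z^2 - (5/2)z + 3
L_1(z) = (z - 1)(z - 3) / [-1] = -z^2 + 4z - 3
L_2(z) = (z - 1)(z - 2) / [2] = (1/2)z^2 - (3/2)z + 1
P(z) = 7·L_0 + 0·L_1 + (-1)·L_2
  7·L_0(z) = (7/2)z^2 - (35/2)z + 21
  0·L_1(z) = 0
  (-1)·L_2(z) = -(1/2)z^2 + (3/2)z - 1
Adding term by term: 3z^2 - 16z + 20

P(z) = 3z^2 - 16z + 20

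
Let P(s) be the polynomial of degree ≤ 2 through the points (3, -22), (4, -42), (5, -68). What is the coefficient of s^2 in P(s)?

-3

The leading coefficient equals the top divided difference P[3,4,5].
P[3,4] = (-42 - (-22)) / (4 - 3) = -20
P[4,5] = (-68 - (-42)) / (5 - 4) = -26
P[3,4,5] = (-26 - (-20)) / (5 - 3) = -3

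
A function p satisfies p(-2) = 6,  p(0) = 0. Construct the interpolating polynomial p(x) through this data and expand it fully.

p(x) = -3x

Build the Lagrange basis polynomials:
L_0(x) = x / [-2] = -(1/2)x
L_1(x) = (x + 2) / [2] = (1/2)x + 1
p(x) = 6·L_0 + 0·L_1
  6·L_0(x) = -3x
  0·L_1(x) = 0
Adding term by term: -3x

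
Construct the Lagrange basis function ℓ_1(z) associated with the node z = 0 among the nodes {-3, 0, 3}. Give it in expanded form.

ℓ_1(z) = -(1/9)z^2 + 1

ℓ_1(z) = (z + 3)(z - 3) / [(3)·(-3)]
       = (z^2 - 9) / (-9)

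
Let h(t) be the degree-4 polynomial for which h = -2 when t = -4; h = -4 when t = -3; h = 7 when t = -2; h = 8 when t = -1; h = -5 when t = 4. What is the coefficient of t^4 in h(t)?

937/1680

L_0(t) = (t + 3)(t + 2)(t + 1)(t - 4) / [48] = (1/48)t^4 + (1/24)t^3 - (13/48)t^2 - (19/24)t - 1/2
L_1(t) = (t + 4)(t + 2)(t + 1)(t - 4) / [-14] = -(1/14)t^4 - (3/14)t^3 + t^2 + (24/7)t + 16/7
L_2(t) = (t + 4)(t + 3)(t + 1)(t - 4) / [12] = (1/12)t^4 + (1/3)t^3 - (13/12)t^2 - (16/3)t - 4
L_3(t) = (t + 4)(t + 3)(t + 2)(t - 4) / [-30] = -(1/30)t^4 - (1/6)t^3 + (1/3)t^2 + (8/3)t + 16/5
L_4(t) = (t + 4)(t + 3)(t + 2)(t + 1) / [1680] = (1/1680)t^4 + (1/168)t^3 + (1/48)t^2 + (5/168)t + 1/70
h(t) = (-2)·L_0 + (-4)·L_1 + 7·L_2 + 8·L_3 + (-5)·L_4
Only the coefficient of t^4 is needed; take it from each L_i and combine:
(-2)·(1/48) + (-4)·(-1/14) + 7·(1/12) + 8·(-1/30) + (-5)·(1/1680) = 937/1680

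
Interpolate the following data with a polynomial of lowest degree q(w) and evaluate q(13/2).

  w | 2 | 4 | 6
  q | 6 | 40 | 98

465/4

Evaluate each Lagrange basis at w = 13/2:
L_0(13/2) = (5/2)·(1/2)/[(-2)·(-4)] = 5/32
L_1(13/2) = (9/2)·(1/2)/[(2)·(-2)] = -9/16
L_2(13/2) = (9/2)·(5/2)/[(4)·(2)] = 45/32
Sum: 6·(5/32) + 40·(-9/16) + 98·(45/32) = 465/4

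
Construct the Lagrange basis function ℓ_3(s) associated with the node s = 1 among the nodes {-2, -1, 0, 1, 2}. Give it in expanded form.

ℓ_3(s) = (s + 2)(s + 1)s(s - 2) / [(3)·(2)·(1)·(-1)]
       = (s^4 + s^3 - 4s^2 - 4s) / (-6)

ℓ_3(s) = -(1/6)s^4 - (1/6)s^3 + (2/3)s^2 + (2/3)s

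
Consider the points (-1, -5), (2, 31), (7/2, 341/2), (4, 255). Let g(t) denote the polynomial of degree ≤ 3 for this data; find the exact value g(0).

Using Newton's divided-difference form:
g[-1,2] = (31 - (-5)) / (2 - (-1)) = 12
g[2,7/2] = (341/2 - 31) / (7/2 - 2) = 93
g[7/2,4] = (255 - 341/2) / (4 - 7/2) = 169
g[-1,2,7/2] = (93 - 12) / (7/2 - (-1)) = 18
g[2,7/2,4] = (169 - 93) / (4 - 2) = 38
g[-1,2,7/2,4] = (38 - 18) / (4 - (-1)) = 4
g(0) = -5 + 12·(1) + 18·(1)·(-2) + 4·(1)·(-2)·(-7/2) = -1

-1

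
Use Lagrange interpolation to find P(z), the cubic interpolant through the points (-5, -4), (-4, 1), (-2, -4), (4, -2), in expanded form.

L_0(z) = (z + 4)(z + 2)(z - 4) / [-27] = -(1/27)z^3 - (2/27)z^2 + (16/27)z + 32/27
L_1(z) = (z + 5)(z + 2)(z - 4) / [16] = (1/16)z^3 + (3/16)z^2 - (9/8)z - 5/2
L_2(z) = (z + 5)(z + 4)(z - 4) / [-36] = -(1/36)z^3 - (5/36)z^2 + (4/9)z + 20/9
L_3(z) = (z + 5)(z + 4)(z + 2) / [432] = (1/432)z^3 + (11/432)z^2 + (19/216)z + 5/54
P(z) = (-4)·L_0 + 1·L_1 + (-4)·L_2 + (-2)·L_3
  (-4)·L_0(z) = (4/27)z^3 + (8/27)z^2 - (64/27)z - 128/27
  1·L_1(z) = (1/16)z^3 + (3/16)z^2 - (9/8)z - 5/2
  (-4)·L_2(z) = (1/9)z^3 + (5/9)z^2 - (16/9)z - 80/9
  (-2)·L_3(z) = -(1/216)z^3 - (11/216)z^2 - (19/108)z - 5/27
Adding term by term: (137/432)z^3 + (427/432)z^2 - (1177/216)z - 881/54

P(z) = (137/432)z^3 + (427/432)z^2 - (1177/216)z - 881/54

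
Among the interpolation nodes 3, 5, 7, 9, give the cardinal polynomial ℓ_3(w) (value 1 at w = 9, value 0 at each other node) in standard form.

ℓ_3(w) = (1/48)w^3 - (5/16)w^2 + (71/48)w - 35/16

ℓ_3(w) = (w - 3)(w - 5)(w - 7) / [(6)·(4)·(2)]
       = (w^3 - 15w^2 + 71w - 105) / (48)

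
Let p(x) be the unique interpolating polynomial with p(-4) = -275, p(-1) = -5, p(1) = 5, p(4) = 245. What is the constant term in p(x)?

Build the Lagrange basis polynomials:
L_0(x) = (x + 1)(x - 1)(x - 4) / [-120] = -(1/120)x^3 + (1/30)x^2 + (1/120)x - 1/30
L_1(x) = (x + 4)(x - 1)(x - 4) / [30] = (1/30)x^3 - (1/30)x^2 - (8/15)x + 8/15
L_2(x) = (x + 4)(x + 1)(x - 4) / [-30] = -(1/30)x^3 - (1/30)x^2 + (8/15)x + 8/15
L_3(x) = (x + 4)(x + 1)(x - 1) / [120] = (1/120)x^3 + (1/30)x^2 - (1/120)x - 1/30
p(x) = (-275)·L_0 + (-5)·L_1 + 5·L_2 + 245·L_3
Only the constant term is needed; take it from each L_i and combine:
(-275)·(-1/30) + (-5)·(8/15) + 5·(8/15) + 245·(-1/30) = 1

1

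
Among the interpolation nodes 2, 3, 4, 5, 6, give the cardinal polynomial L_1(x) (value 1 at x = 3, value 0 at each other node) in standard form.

L_1(x) = (x - 2)(x - 4)(x - 5)(x - 6) / [(1)·(-1)·(-2)·(-3)]
       = (x^4 - 17x^3 + 104x^2 - 268x + 240) / (-6)

L_1(x) = -(1/6)x^4 + (17/6)x^3 - (52/3)x^2 + (134/3)x - 40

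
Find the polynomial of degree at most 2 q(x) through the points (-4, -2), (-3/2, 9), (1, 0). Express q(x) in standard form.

Build the Lagrange basis polynomials:
L_0(x) = (x + 3/2)(x - 1) / [25/2] = (2/25)x^2 + (1/25)x - 3/25
L_1(x) = (x + 4)(x - 1) / [-25/4] = -(4/25)x^2 - (12/25)x + 16/25
L_2(x) = (x + 4)(x + 3/2) / [25/2] = (2/25)x^2 + (11/25)x + 12/25
q(x) = (-2)·L_0 + 9·L_1 + 0·L_2
  (-2)·L_0(x) = -(4/25)x^2 - (2/25)x + 6/25
  9·L_1(x) = -(36/25)x^2 - (108/25)x + 144/25
  0·L_2(x) = 0
Adding term by term: -(8/5)x^2 - (22/5)x + 6

q(x) = -(8/5)x^2 - (22/5)x + 6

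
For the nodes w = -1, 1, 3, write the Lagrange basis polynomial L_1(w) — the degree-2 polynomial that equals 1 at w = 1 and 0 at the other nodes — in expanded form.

L_1(w) = (w + 1)(w - 3) / [(2)·(-2)]
       = (w^2 - 2w - 3) / (-4)

L_1(w) = -(1/4)w^2 + (1/2)w + 3/4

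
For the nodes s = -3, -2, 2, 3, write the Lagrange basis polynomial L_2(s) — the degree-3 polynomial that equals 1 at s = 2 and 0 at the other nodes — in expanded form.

L_2(s) = -(1/20)s^3 - (1/10)s^2 + (9/20)s + 9/10

L_2(s) = (s + 3)(s + 2)(s - 3) / [(5)·(4)·(-1)]
       = (s^3 + 2s^2 - 9s - 18) / (-20)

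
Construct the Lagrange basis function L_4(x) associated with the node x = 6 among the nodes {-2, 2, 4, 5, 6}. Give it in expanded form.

L_4(x) = (1/64)x^4 - (9/64)x^3 + (1/4)x^2 + (9/16)x - 5/4

L_4(x) = (x + 2)(x - 2)(x - 4)(x - 5) / [(8)·(4)·(2)·(1)]
       = (x^4 - 9x^3 + 16x^2 + 36x - 80) / (64)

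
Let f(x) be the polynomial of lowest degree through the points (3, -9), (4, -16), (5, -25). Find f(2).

-4

Evaluate each Lagrange basis at x = 2:
L_0(2) = (-2)·(-3)/[(-1)·(-2)] = 3
L_1(2) = (-1)·(-3)/[(1)·(-1)] = -3
L_2(2) = (-1)·(-2)/[(2)·(1)] = 1
Sum: (-9)·(3) + (-16)·(-3) + (-25)·(1) = -4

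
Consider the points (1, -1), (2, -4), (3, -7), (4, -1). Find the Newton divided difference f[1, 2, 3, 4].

f[1,2] = (-4 - (-1)) / (2 - 1) = -3
f[2,3] = (-7 - (-4)) / (3 - 2) = -3
f[3,4] = (-1 - (-7)) / (4 - 3) = 6
f[1,2,3] = (-3 - (-3)) / (3 - 1) = 0
f[2,3,4] = (6 - (-3)) / (4 - 2) = 9/2
f[1,2,3,4] = (9/2 - 0) / (4 - 1) = 3/2

3/2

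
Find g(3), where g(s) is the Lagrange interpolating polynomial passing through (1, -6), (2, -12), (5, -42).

L_0(3) = (1)·(-2)/[(-1)·(-4)] = -1/2
L_1(3) = (2)·(-2)/[(1)·(-3)] = 4/3
L_2(3) = (2)·(1)/[(4)·(3)] = 1/6
Sum: (-6)·(-1/2) + (-12)·(4/3) + (-42)·(1/6) = -20

-20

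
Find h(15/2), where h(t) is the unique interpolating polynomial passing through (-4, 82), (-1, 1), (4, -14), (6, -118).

-2219/8

Evaluate each Lagrange basis at t = 15/2:
L_0(15/2) = (17/2)·(7/2)·(3/2)/[(-3)·(-8)·(-10)] = -119/640
L_1(15/2) = (23/2)·(7/2)·(3/2)/[(3)·(-5)·(-7)] = 23/40
L_2(15/2) = (23/2)·(17/2)·(3/2)/[(8)·(5)·(-2)] = -1173/640
L_3(15/2) = (23/2)·(17/2)·(7/2)/[(10)·(7)·(2)] = 391/160
Sum: 82·(-119/640) + 1·(23/40) + (-14)·(-1173/640) + (-118)·(391/160) = -2219/8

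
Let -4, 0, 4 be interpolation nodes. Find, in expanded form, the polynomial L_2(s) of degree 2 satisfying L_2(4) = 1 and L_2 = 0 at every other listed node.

L_2(s) = (1/32)s^2 + (1/8)s

L_2(s) = (s + 4)s / [(8)·(4)]
       = (s^2 + 4s) / (32)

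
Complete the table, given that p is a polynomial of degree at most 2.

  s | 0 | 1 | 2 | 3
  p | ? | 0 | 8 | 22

The 3 known values determine p uniquely (degree ≤ 2).
L_0(0) = (-2)·(-3)/[(-1)·(-2)] = 3
L_1(0) = (-1)·(-3)/[(1)·(-1)] = -3
L_2(0) = (-1)·(-2)/[(2)·(1)] = 1
Sum: 0 + 8·(-3) + 22·(1) = -2

-2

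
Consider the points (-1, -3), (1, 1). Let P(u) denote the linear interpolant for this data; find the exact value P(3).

Evaluate each Lagrange basis at u = 3:
L_0(3) = (2)/[(-2)] = -1
L_1(3) = (4)/[(2)] = 2
Sum: (-3)·(-1) + 1·(2) = 5

5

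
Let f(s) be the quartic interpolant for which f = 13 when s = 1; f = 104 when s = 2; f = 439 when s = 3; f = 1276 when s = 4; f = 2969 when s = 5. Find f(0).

L_0(0) = (-2)·(-3)·(-4)·(-5)/[(-1)·(-2)·(-3)·(-4)] = 5
L_1(0) = (-1)·(-3)·(-4)·(-5)/[(1)·(-1)·(-2)·(-3)] = -10
L_2(0) = (-1)·(-2)·(-4)·(-5)/[(2)·(1)·(-1)·(-2)] = 10
L_3(0) = (-1)·(-2)·(-3)·(-5)/[(3)·(2)·(1)·(-1)] = -5
L_4(0) = (-1)·(-2)·(-3)·(-4)/[(4)·(3)·(2)·(1)] = 1
Sum: 13·(5) + 104·(-10) + 439·(10) + 1276·(-5) + 2969·(1) = 4

4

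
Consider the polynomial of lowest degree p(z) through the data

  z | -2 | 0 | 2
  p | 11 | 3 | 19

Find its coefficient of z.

L_0(z) = z(z - 2) / [8] = (1/8)z^2 - (1/4)z
L_1(z) = (z + 2)(z - 2) / [-4] = -(1/4)z^2 + 1
L_2(z) = (z + 2)z / [8] = (1/8)z^2 + (1/4)z
p(z) = 11·L_0 + 3·L_1 + 19·L_2
Only the coefficient of z is needed; take it from each L_i and combine:
11·(-1/4) + 3·(0) + 19·(1/4) = 2

2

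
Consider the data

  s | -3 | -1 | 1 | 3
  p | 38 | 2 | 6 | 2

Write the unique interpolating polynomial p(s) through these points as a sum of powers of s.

Build the Lagrange basis polynomials:
L_0(s) = (s + 1)(s - 1)(s - 3) / [-48] = -(1/48)s^3 + (1/16)s^2 + (1/48)s - 1/16
L_1(s) = (s + 3)(s - 1)(s - 3) / [16] = (1/16)s^3 - (1/16)s^2 - (9/16)s + 9/16
L_2(s) = (s + 3)(s + 1)(s - 3) / [-16] = -(1/16)s^3 - (1/16)s^2 + (9/16)s + 9/16
L_3(s) = (s + 3)(s + 1)(s - 1) / [48] = (1/48)s^3 + (1/16)s^2 - (1/48)s - 1/16
p(s) = 38·L_0 + 2·L_1 + 6·L_2 + 2·L_3
  38·L_0(s) = -(19/24)s^3 + (19/8)s^2 + (19/24)s - 19/8
  2·L_1(s) = (1/8)s^3 - (1/8)s^2 - (9/8)s + 9/8
  6·L_2(s) = -(3/8)s^3 - (3/8)s^2 + (27/8)s + 27/8
  2·L_3(s) = (1/24)s^3 + (1/8)s^2 - (1/24)s - 1/8
Adding term by term: -s^3 + 2s^2 + 3s + 2

p(s) = -s^3 + 2s^2 + 3s + 2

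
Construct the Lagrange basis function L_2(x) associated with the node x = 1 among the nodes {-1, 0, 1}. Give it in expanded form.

L_2(x) = (1/2)x^2 + (1/2)x

L_2(x) = (x + 1)x / [(2)·(1)]
       = (x^2 + x) / (2)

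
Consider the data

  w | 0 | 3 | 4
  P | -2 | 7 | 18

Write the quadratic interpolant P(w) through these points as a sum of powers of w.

Newton's divided differences:
P[0,3] = (7 - (-2)) / (3 - 0) = 3
P[3,4] = (18 - 7) / (4 - 3) = 11
P[0,3,4] = (11 - 3) / (4 - 0) = 2
P(w) = -2 + 3·w + 2·w(w - 3)
Expanding: P(w) = 2w^2 - 3w - 2

P(w) = 2w^2 - 3w - 2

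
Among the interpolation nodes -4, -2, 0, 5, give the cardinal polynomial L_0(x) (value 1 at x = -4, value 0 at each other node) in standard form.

L_0(x) = -(1/72)x^3 + (1/24)x^2 + (5/36)x

L_0(x) = (x + 2)x(x - 5) / [(-2)·(-4)·(-9)]
       = (x^3 - 3x^2 - 10x) / (-72)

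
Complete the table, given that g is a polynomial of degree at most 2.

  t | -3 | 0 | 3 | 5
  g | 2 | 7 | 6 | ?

The 3 known values determine g uniquely (degree ≤ 2).
L_0(5) = (5)·(2)/[(-3)·(-6)] = 5/9
L_1(5) = (8)·(2)/[(3)·(-3)] = -16/9
L_2(5) = (8)·(5)/[(6)·(3)] = 20/9
Sum: 2·(5/9) + 7·(-16/9) + 6·(20/9) = 2

2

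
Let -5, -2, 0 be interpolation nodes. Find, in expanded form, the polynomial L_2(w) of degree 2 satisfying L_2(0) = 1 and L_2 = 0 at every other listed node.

L_2(w) = (w + 5)(w + 2) / [(5)·(2)]
       = (w^2 + 7w + 10) / (10)

L_2(w) = (1/10)w^2 + (7/10)w + 1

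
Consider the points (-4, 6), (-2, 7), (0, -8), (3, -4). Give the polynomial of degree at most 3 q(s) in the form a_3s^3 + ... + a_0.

Build the Lagrange basis polynomials:
L_0(s) = (s + 2)s(s - 3) / [-56] = -(1/56)s^3 + (1/56)s^2 + (3/28)s
L_1(s) = (s + 4)s(s - 3) / [20] = (1/20)s^3 + (1/20)s^2 - (3/5)s
L_2(s) = (s + 4)(s + 2)(s - 3) / [-24] = -(1/24)s^3 - (1/8)s^2 + (5/12)s + 1
L_3(s) = (s + 4)(s + 2)s / [105] = (1/105)s^3 + (2/35)s^2 + (8/105)s
q(s) = 6·L_0 + 7·L_1 + (-8)·L_2 + (-4)·L_3
  6·L_0(s) = -(3/28)s^3 + (3/28)s^2 + (9/14)s
  7·L_1(s) = (7/20)s^3 + (7/20)s^2 - (21/5)s
  (-8)·L_2(s) = (1/3)s^3 + s^2 - (10/3)s - 8
  (-4)·L_3(s) = -(4/105)s^3 - (8/35)s^2 - (32/105)s
Adding term by term: (113/210)s^3 + (43/35)s^2 - (1511/210)s - 8

q(s) = (113/210)s^3 + (43/35)s^2 - (1511/210)s - 8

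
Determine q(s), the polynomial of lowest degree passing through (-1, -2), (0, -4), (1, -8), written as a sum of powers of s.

L_0(s) = s(s - 1) / [2] = (1/2)s^2 - (1/2)s
L_1(s) = (s + 1)(s - 1) / [-1] = -s^2 + 1
L_2(s) = (s + 1)s / [2] = (1/2)s^2 + (1/2)s
q(s) = (-2)·L_0 + (-4)·L_1 + (-8)·L_2
  (-2)·L_0(s) = -s^2 + s
  (-4)·L_1(s) = 4s^2 - 4
  (-8)·L_2(s) = -4s^2 - 4s
Adding term by term: -s^2 - 3s - 4

q(s) = -s^2 - 3s - 4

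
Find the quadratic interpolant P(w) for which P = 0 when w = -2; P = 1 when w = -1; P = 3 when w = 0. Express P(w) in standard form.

L_0(w) = (w + 1)w / [2] = (1/2)w^2 + (1/2)w
L_1(w) = (w + 2)w / [-1] = -w^2 - 2w
L_2(w) = (w + 2)(w + 1) / [2] = (1/2)w^2 + (3/2)w + 1
P(w) = 0·L_0 + 1·L_1 + 3·L_2
  0·L_0(w) = 0
  1·L_1(w) = -w^2 - 2w
  3·L_2(w) = (3/2)w^2 + (9/2)w + 3
Adding term by term: (1/2)w^2 + (5/2)w + 3

P(w) = (1/2)w^2 + (5/2)w + 3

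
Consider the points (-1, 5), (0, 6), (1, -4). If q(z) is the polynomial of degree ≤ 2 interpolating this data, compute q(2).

-25

Evaluate each Lagrange basis at z = 2:
L_0(2) = (2)·(1)/[(-1)·(-2)] = 1
L_1(2) = (3)·(1)/[(1)·(-1)] = -3
L_2(2) = (3)·(2)/[(2)·(1)] = 3
Sum: 5·(1) + 6·(-3) + (-4)·(3) = -25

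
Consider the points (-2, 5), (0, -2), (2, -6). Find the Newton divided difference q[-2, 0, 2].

3/8

q[-2,0] = (-2 - 5) / (0 - (-2)) = -7/2
q[0,2] = (-6 - (-2)) / (2 - 0) = -2
q[-2,0,2] = (-2 - (-7/2)) / (2 - (-2)) = 3/8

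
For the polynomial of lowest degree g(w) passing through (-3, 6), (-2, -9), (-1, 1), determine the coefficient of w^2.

The leading coefficient equals the top divided difference g[-3,-2,-1].
g[-3,-2] = (-9 - 6) / (-2 - (-3)) = -15
g[-2,-1] = (1 - (-9)) / (-1 - (-2)) = 10
g[-3,-2,-1] = (10 - (-15)) / (-1 - (-3)) = 25/2

25/2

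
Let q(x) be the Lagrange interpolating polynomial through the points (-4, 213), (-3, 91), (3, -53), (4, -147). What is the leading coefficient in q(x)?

Build the Lagrange basis polynomials:
L_0(x) = (x + 3)(x - 3)(x - 4) / [-56] = -(1/56)x^3 + (1/14)x^2 + (9/56)x - 9/14
L_1(x) = (x + 4)(x - 3)(x - 4) / [42] = (1/42)x^3 - (1/14)x^2 - (8/21)x + 8/7
L_2(x) = (x + 4)(x + 3)(x - 4) / [-42] = -(1/42)x^3 - (1/14)x^2 + (8/21)x + 8/7
L_3(x) = (x + 4)(x + 3)(x - 3) / [56] = (1/56)x^3 + (1/14)x^2 - (9/56)x - 9/14
q(x) = 213·L_0 + 91·L_1 + (-53)·L_2 + (-147)·L_3
Only the coefficient of x^3 is needed; take it from each L_i and combine:
213·(-1/56) + 91·(1/42) + (-53)·(-1/42) + (-147)·(1/56) = -3

-3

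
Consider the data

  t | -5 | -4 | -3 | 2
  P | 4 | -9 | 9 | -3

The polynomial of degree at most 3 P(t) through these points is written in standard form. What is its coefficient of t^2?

Build the Lagrange basis polynomials:
L_0(t) = (t + 4)(t + 3)(t - 2) / [-14] = -(1/14)t^3 - (5/14)t^2 + (1/7)t + 12/7
L_1(t) = (t + 5)(t + 3)(t - 2) / [6] = (1/6)t^3 + t^2 - (1/6)t - 5
L_2(t) = (t + 5)(t + 4)(t - 2) / [-10] = -(1/10)t^3 - (7/10)t^2 - (1/5)t + 4
L_3(t) = (t + 5)(t + 4)(t + 3) / [210] = (1/210)t^3 + (2/35)t^2 + (47/210)t + 2/7
P(t) = 4·L_0 + (-9)·L_1 + 9·L_2 + (-3)·L_3
Only the coefficient of t^2 is needed; take it from each L_i and combine:
4·(-5/14) + (-9)·(1) + 9·(-7/10) + (-3)·(2/35) = -169/10

-169/10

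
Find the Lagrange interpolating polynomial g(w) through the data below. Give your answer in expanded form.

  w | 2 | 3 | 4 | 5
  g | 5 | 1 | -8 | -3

g(w) = (19/6)w^3 - 31w^2 + (545/6)w - 78

Build the Lagrange basis polynomials:
L_0(w) = (w - 3)(w - 4)(w - 5) / [-6] = -(1/6)w^3 + 2w^2 - (47/6)w + 10
L_1(w) = (w - 2)(w - 4)(w - 5) / [2] = (1/2)w^3 - (11/2)w^2 + 19w - 20
L_2(w) = (w - 2)(w - 3)(w - 5) / [-2] = -(1/2)w^3 + 5w^2 - (31/2)w + 15
L_3(w) = (w - 2)(w - 3)(w - 4) / [6] = (1/6)w^3 - (3/2)w^2 + (13/3)w - 4
g(w) = 5·L_0 + 1·L_1 + (-8)·L_2 + (-3)·L_3
  5·L_0(w) = -(5/6)w^3 + 10w^2 - (235/6)w + 50
  1·L_1(w) = (1/2)w^3 - (11/2)w^2 + 19w - 20
  (-8)·L_2(w) = 4w^3 - 40w^2 + 124w - 120
  (-3)·L_3(w) = -(1/2)w^3 + (9/2)w^2 - 13w + 12
Adding term by term: (19/6)w^3 - 31w^2 + (545/6)w - 78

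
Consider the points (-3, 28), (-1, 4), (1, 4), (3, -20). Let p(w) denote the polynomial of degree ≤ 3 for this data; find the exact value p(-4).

64

L_0(-4) = (-3)·(-5)·(-7)/[(-2)·(-4)·(-6)] = 35/16
L_1(-4) = (-1)·(-5)·(-7)/[(2)·(-2)·(-4)] = -35/16
L_2(-4) = (-1)·(-3)·(-7)/[(4)·(2)·(-2)] = 21/16
L_3(-4) = (-1)·(-3)·(-5)/[(6)·(4)·(2)] = -5/16
Sum: 28·(35/16) + 4·(-35/16) + 4·(21/16) + (-20)·(-5/16) = 64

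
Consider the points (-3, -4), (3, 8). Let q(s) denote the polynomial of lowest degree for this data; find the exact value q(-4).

-6

Evaluate each Lagrange basis at s = -4:
L_0(-4) = (-7)/[(-6)] = 7/6
L_1(-4) = (-1)/[(6)] = -1/6
Sum: (-4)·(7/6) + 8·(-1/6) = -6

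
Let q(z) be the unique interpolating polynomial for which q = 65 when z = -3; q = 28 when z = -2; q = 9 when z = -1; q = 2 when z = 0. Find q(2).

Evaluate each Lagrange basis at z = 2:
L_0(2) = (4)·(3)·(2)/[(-1)·(-2)·(-3)] = -4
L_1(2) = (5)·(3)·(2)/[(1)·(-1)·(-2)] = 15
L_2(2) = (5)·(4)·(2)/[(2)·(1)·(-1)] = -20
L_3(2) = (5)·(4)·(3)/[(3)·(2)·(1)] = 10
Sum: 65·(-4) + 28·(15) + 9·(-20) + 2·(10) = 0

0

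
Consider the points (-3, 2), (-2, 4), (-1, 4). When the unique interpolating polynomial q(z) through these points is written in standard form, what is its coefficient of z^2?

-1

The leading coefficient equals the top divided difference q[-3,-2,-1].
q[-3,-2] = (4 - 2) / (-2 - (-3)) = 2
q[-2,-1] = (4 - 4) / (-1 - (-2)) = 0
q[-3,-2,-1] = (0 - 2) / (-1 - (-3)) = -1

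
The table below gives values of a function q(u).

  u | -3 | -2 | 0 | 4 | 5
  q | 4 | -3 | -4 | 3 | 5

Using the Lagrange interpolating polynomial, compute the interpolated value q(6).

L_0(6) = (8)·(6)·(2)·(1)/[(-1)·(-3)·(-7)·(-8)] = 4/7
L_1(6) = (9)·(6)·(2)·(1)/[(1)·(-2)·(-6)·(-7)] = -9/7
L_2(6) = (9)·(8)·(2)·(1)/[(3)·(2)·(-4)·(-5)] = 6/5
L_3(6) = (9)·(8)·(6)·(1)/[(7)·(6)·(4)·(-1)] = -18/7
L_4(6) = (9)·(8)·(6)·(2)/[(8)·(7)·(5)·(1)] = 108/35
Sum: 4·(4/7) + (-3)·(-9/7) + (-4)·(6/5) + 3·(-18/7) + 5·(108/35) = 317/35

317/35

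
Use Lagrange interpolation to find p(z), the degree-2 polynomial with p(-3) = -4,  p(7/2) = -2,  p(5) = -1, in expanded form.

Build the Lagrange basis polynomials:
L_0(z) = (z - 7/2)(z - 5) / [52] = (1/52)z^2 - (17/104)z + 35/104
L_1(z) = (z + 3)(z - 5) / [-39/4] = -(4/39)z^2 + (8/39)z + 20/13
L_2(z) = (z + 3)(z - 7/2) / [12] = (1/12)z^2 - (1/24)z - 7/8
p(z) = (-4)·L_0 + (-2)·L_1 + (-1)·L_2
  (-4)·L_0(z) = -(1/13)z^2 + (17/26)z - 35/26
  (-2)·L_1(z) = (8/39)z^2 - (16/39)z - 40/13
  (-1)·L_2(z) = -(1/12)z^2 + (1/24)z + 7/8
Adding term by term: (7/156)z^2 + (89/312)z - 369/104

p(z) = (7/156)z^2 + (89/312)z - 369/104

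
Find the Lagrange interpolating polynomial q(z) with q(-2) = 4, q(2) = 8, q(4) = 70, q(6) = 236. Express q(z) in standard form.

q(z) = z^3 + z^2 - 3z + 2

Build the Lagrange basis polynomials:
L_0(z) = (z - 2)(z - 4)(z - 6) / [-192] = -(1/192)z^3 + (1/16)z^2 - (11/48)z + 1/4
L_1(z) = (z + 2)(z - 4)(z - 6) / [32] = (1/32)z^3 - (1/4)z^2 + (1/8)z + 3/2
L_2(z) = (z + 2)(z - 2)(z - 6) / [-24] = -(1/24)z^3 + (1/4)z^2 + (1/6)z - 1
L_3(z) = (z + 2)(z - 2)(z - 4) / [64] = (1/64)z^3 - (1/16)z^2 - (1/16)z + 1/4
q(z) = 4·L_0 + 8·L_1 + 70·L_2 + 236·L_3
  4·L_0(z) = -(1/48)z^3 + (1/4)z^2 - (11/12)z + 1
  8·L_1(z) = (1/4)z^3 - 2z^2 + z + 12
  70·L_2(z) = -(35/12)z^3 + (35/2)z^2 + (35/3)z - 70
  236·L_3(z) = (59/16)z^3 - (59/4)z^2 - (59/4)z + 59
Adding term by term: z^3 + z^2 - 3z + 2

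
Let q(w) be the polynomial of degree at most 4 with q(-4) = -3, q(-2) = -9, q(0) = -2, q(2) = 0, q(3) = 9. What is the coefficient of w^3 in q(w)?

Build the Lagrange basis polynomials:
L_0(w) = (w + 2)w(w - 2)(w - 3) / [336] = (1/336)w^4 - (1/112)w^3 - (1/84)w^2 + (1/28)w
L_1(w) = (w + 4)w(w - 2)(w - 3) / [-80] = -(1/80)w^4 + (1/80)w^3 + (7/40)w^2 - (3/10)w
L_2(w) = (w + 4)(w + 2)(w - 2)(w - 3) / [48] = (1/48)w^4 + (1/48)w^3 - (1/3)w^2 - (1/12)w + 1
L_3(w) = (w + 4)(w + 2)w(w - 3) / [-48] = -(1/48)w^4 - (1/16)w^3 + (5/24)w^2 + (1/2)w
L_4(w) = (w + 4)(w + 2)w(w - 2) / [105] = (1/105)w^4 + (4/105)w^3 - (4/105)w^2 - (16/105)w
q(w) = (-3)·L_0 + (-9)·L_1 + (-2)·L_2 + 0·L_3 + 9·L_4
Only the coefficient of w^3 is needed; take it from each L_i and combine:
(-3)·(-1/112) + (-9)·(1/80) + (-2)·(1/48) + 0·(-1/16) + 9·(4/105) = 181/840

181/840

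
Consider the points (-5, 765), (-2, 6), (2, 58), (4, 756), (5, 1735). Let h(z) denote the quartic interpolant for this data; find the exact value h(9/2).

9369/8

Using Newton's divided-difference form:
h[-5,-2] = (6 - 765) / (-2 - (-5)) = -253
h[-2,2] = (58 - 6) / (2 - (-2)) = 13
h[2,4] = (756 - 58) / (4 - 2) = 349
h[4,5] = (1735 - 756) / (5 - 4) = 979
h[-5,-2,2] = (13 - (-253)) / (2 - (-5)) = 38
h[-2,2,4] = (349 - 13) / (4 - (-2)) = 56
h[2,4,5] = (979 - 349) / (5 - 2) = 210
h[-5,-2,2,4] = (56 - 38) / (4 - (-5)) = 2
h[-2,2,4,5] = (210 - 56) / (5 - (-2)) = 22
h[-5,-2,2,4,5] = (22 - 2) / (5 - (-5)) = 2
h(9/2) = 765 + (-253)·(19/2) + 38·(19/2)·(13/2) + 2·(19/2)·(13/2)·(5/2) + 2·(19/2)·(13/2)·(5/2)·(1/2) = 9369/8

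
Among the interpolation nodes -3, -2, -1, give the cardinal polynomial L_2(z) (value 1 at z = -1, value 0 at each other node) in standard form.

L_2(z) = (z + 3)(z + 2) / [(2)·(1)]
       = (z^2 + 5z + 6) / (2)

L_2(z) = (1/2)z^2 + (5/2)z + 3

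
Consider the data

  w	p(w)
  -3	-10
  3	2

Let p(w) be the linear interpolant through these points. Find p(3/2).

-1

Evaluate each Lagrange basis at w = 3/2:
L_0(3/2) = (-3/2)/[(-6)] = 1/4
L_1(3/2) = (9/2)/[(6)] = 3/4
Sum: (-10)·(1/4) + 2·(3/4) = -1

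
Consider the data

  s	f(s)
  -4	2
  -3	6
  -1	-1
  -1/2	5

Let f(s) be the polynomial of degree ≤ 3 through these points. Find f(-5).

-941/35

Evaluate each Lagrange basis at s = -5:
L_0(-5) = (-2)·(-4)·(-9/2)/[(-1)·(-3)·(-7/2)] = 24/7
L_1(-5) = (-1)·(-4)·(-9/2)/[(1)·(-2)·(-5/2)] = -18/5
L_2(-5) = (-1)·(-2)·(-9/2)/[(3)·(2)·(-1/2)] = 3
L_3(-5) = (-1)·(-2)·(-4)/[(7/2)·(5/2)·(1/2)] = -64/35
Sum: 2·(24/7) + 6·(-18/5) + (-1)·(3) + 5·(-64/35) = -941/35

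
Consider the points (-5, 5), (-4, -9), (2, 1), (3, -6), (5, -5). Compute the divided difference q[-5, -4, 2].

47/21

q[-5,-4] = (-9 - 5) / (-4 - (-5)) = -14
q[-4,2] = (1 - (-9)) / (2 - (-4)) = 5/3
q[-5,-4,2] = (5/3 - (-14)) / (2 - (-5)) = 47/21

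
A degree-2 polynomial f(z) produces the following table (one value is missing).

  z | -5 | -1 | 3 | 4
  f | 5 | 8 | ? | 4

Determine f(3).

247/45

The 3 known values determine f uniquely (degree ≤ 2).
Evaluate each Lagrange basis at z = 3:
L_0(3) = (4)·(-1)/[(-4)·(-9)] = -1/9
L_1(3) = (8)·(-1)/[(4)·(-5)] = 2/5
L_2(3) = (8)·(4)/[(9)·(5)] = 32/45
Sum: 5·(-1/9) + 8·(2/5) + 4·(32/45) = 247/45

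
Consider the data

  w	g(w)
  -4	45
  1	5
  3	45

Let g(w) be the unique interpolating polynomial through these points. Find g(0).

Evaluate each Lagrange basis at w = 0:
L_0(0) = (-1)·(-3)/[(-5)·(-7)] = 3/35
L_1(0) = (4)·(-3)/[(5)·(-2)] = 6/5
L_2(0) = (4)·(-1)/[(7)·(2)] = -2/7
Sum: 45·(3/35) + 5·(6/5) + 45·(-2/7) = -3

-3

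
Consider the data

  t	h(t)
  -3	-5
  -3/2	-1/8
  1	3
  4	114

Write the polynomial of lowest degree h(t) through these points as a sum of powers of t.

Build the Lagrange basis polynomials:
L_0(t) = (t + 3/2)(t - 1)(t - 4) / [-42] = -(1/42)t^3 + (1/12)t^2 + (1/12)t - 1/7
L_1(t) = (t + 3)(t - 1)(t - 4) / [165/8] = (8/165)t^3 - (16/165)t^2 - (8/15)t + 32/55
L_2(t) = (t + 3)(t + 3/2)(t - 4) / [-30] = -(1/30)t^3 - (1/60)t^2 + (9/20)t + 3/5
L_3(t) = (t + 3)(t + 3/2)(t - 1) / [231/2] = (2/231)t^3 + (1/33)t^2 - 3/77
h(t) = (-5)·L_0 + (-1/8)·L_1 + 3·L_2 + 114·L_3
  (-5)·L_0(t) = (5/42)t^3 - (5/12)t^2 - (5/12)t + 5/7
  (-1/8)·L_1(t) = -(1/165)t^3 + (2/165)t^2 + (1/15)t - 4/55
  3·L_2(t) = -(1/10)t^3 - (1/20)t^2 + (27/20)t + 9/5
  114·L_3(t) = (76/77)t^3 + (38/11)t^2 - 342/77
Adding term by term: t^3 + 3t^2 + t - 2

h(t) = t^3 + 3t^2 + t - 2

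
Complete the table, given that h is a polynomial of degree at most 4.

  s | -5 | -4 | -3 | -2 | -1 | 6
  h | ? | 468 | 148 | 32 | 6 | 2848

The 5 known values determine h uniquely (degree ≤ 4).
Evaluate each Lagrange basis at s = -5:
L_0(-5) = (-2)·(-3)·(-4)·(-11)/[(-1)·(-2)·(-3)·(-10)] = 22/5
L_1(-5) = (-1)·(-3)·(-4)·(-11)/[(1)·(-1)·(-2)·(-9)] = -22/3
L_2(-5) = (-1)·(-2)·(-4)·(-11)/[(2)·(1)·(-1)·(-8)] = 11/2
L_3(-5) = (-1)·(-2)·(-3)·(-11)/[(3)·(2)·(1)·(-7)] = -11/7
L_4(-5) = (-1)·(-2)·(-3)·(-4)/[(10)·(9)·(8)·(7)] = 1/210
Sum: 468·(22/5) + 148·(-22/3) + 32·(11/2) + 6·(-11/7) + 2848·(1/210) = 1154

1154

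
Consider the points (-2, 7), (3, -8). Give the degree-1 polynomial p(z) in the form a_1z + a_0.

L_0(z) = (z - 3) / [-5] = -(1/5)z + 3/5
L_1(z) = (z + 2) / [5] = (1/5)z + 2/5
p(z) = 7·L_0 + (-8)·L_1
  7·L_0(z) = -(7/5)z + 21/5
  (-8)·L_1(z) = -(8/5)z - 16/5
Adding term by term: -3z + 1

p(z) = -3z + 1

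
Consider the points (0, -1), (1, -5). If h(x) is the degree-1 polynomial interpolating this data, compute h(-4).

L_0(-4) = (-5)/[(-1)] = 5
L_1(-4) = (-4)/[(1)] = -4
Sum: (-1)·(5) + (-5)·(-4) = 15

15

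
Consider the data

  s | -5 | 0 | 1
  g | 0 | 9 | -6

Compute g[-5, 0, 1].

g[-5,0] = (9 - 0) / (0 - (-5)) = 9/5
g[0,1] = (-6 - 9) / (1 - 0) = -15
g[-5,0,1] = (-15 - 9/5) / (1 - (-5)) = -14/5

-14/5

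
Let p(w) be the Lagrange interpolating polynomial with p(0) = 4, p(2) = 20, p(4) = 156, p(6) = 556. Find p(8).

1364

Evaluate each Lagrange basis at w = 8:
L_0(8) = (6)·(4)·(2)/[(-2)·(-4)·(-6)] = -1
L_1(8) = (8)·(4)·(2)/[(2)·(-2)·(-4)] = 4
L_2(8) = (8)·(6)·(2)/[(4)·(2)·(-2)] = -6
L_3(8) = (8)·(6)·(4)/[(6)·(4)·(2)] = 4
Sum: 4·(-1) + 20·(4) + 156·(-6) + 556·(4) = 1364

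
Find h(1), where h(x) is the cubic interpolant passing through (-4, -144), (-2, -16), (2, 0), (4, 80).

L_0(1) = (3)·(-1)·(-3)/[(-2)·(-6)·(-8)] = -3/32
L_1(1) = (5)·(-1)·(-3)/[(2)·(-4)·(-6)] = 5/16
L_2(1) = (5)·(3)·(-3)/[(6)·(4)·(-2)] = 15/16
L_3(1) = (5)·(3)·(-1)/[(8)·(6)·(2)] = -5/32
Sum: (-144)·(-3/32) + (-16)·(5/16) + 0 + 80·(-5/32) = -4

-4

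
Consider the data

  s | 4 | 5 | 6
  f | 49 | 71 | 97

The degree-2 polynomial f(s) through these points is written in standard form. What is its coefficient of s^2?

Build the Lagrange basis polynomials:
L_0(s) = (s - 5)(s - 6) / [2] = (1/2)s^2 - (11/2)s + 15
L_1(s) = (s - 4)(s - 6) / [-1] = -s^2 + 10s - 24
L_2(s) = (s - 4)(s - 5) / [2] = (1/2)s^2 - (9/2)s + 10
f(s) = 49·L_0 + 71·L_1 + 97·L_2
Only the coefficient of s^2 is needed; take it from each L_i and combine:
49·(1/2) + 71·(-1) + 97·(1/2) = 2

2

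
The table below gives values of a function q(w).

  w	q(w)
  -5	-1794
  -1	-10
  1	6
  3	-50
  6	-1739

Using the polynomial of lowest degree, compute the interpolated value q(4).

L_0(4) = (5)·(3)·(1)·(-2)/[(-4)·(-6)·(-8)·(-11)] = -5/352
L_1(4) = (9)·(3)·(1)·(-2)/[(4)·(-2)·(-4)·(-7)] = 27/112
L_2(4) = (9)·(5)·(1)·(-2)/[(6)·(2)·(-2)·(-5)] = -3/4
L_3(4) = (9)·(5)·(3)·(-2)/[(8)·(4)·(2)·(-3)] = 45/32
L_4(4) = (9)·(5)·(3)·(1)/[(11)·(7)·(5)·(3)] = 9/77
Sum: (-1794)·(-5/352) + (-10)·(27/112) + 6·(-3/4) + (-50)·(45/32) + (-1739)·(9/77) = -255

-255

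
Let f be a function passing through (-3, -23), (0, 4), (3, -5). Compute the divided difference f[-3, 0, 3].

f[-3,0] = (4 - (-23)) / (0 - (-3)) = 9
f[0,3] = (-5 - 4) / (3 - 0) = -3
f[-3,0,3] = (-3 - 9) / (3 - (-3)) = -2

-2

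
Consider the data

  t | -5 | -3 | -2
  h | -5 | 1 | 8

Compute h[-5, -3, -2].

h[-5,-3] = (1 - (-5)) / (-3 - (-5)) = 3
h[-3,-2] = (8 - 1) / (-2 - (-3)) = 7
h[-5,-3,-2] = (7 - 3) / (-2 - (-5)) = 4/3

4/3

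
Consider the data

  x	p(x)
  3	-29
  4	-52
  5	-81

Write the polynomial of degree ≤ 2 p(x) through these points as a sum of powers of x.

p(x) = -3x^2 - 2x + 4

L_0(x) = (x - 4)(x - 5) / [2] = (1/2)x^2 - (9/2)x + 10
L_1(x) = (x - 3)(x - 5) / [-1] = -x^2 + 8x - 15
L_2(x) = (x - 3)(x - 4) / [2] = (1/2)x^2 - (7/2)x + 6
p(x) = (-29)·L_0 + (-52)·L_1 + (-81)·L_2
  (-29)·L_0(x) = -(29/2)x^2 + (261/2)x - 290
  (-52)·L_1(x) = 52x^2 - 416x + 780
  (-81)·L_2(x) = -(81/2)x^2 + (567/2)x - 486
Adding term by term: -3x^2 - 2x + 4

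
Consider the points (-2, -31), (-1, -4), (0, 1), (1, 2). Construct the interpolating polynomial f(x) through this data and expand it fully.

f(x) = 3x^3 - 2x^2 + 1

Build the Lagrange basis polynomials:
L_0(x) = (x + 1)x(x - 1) / [-6] = -(1/6)x^3 + (1/6)x
L_1(x) = (x + 2)x(x - 1) / [2] = (1/2)x^3 + (1/2)x^2 - x
L_2(x) = (x + 2)(x + 1)(x - 1) / [-2] = -(1/2)x^3 - x^2 + (1/2)x + 1
L_3(x) = (x + 2)(x + 1)x / [6] = (1/6)x^3 + (1/2)x^2 + (1/3)x
f(x) = (-31)·L_0 + (-4)·L_1 + 1·L_2 + 2·L_3
  (-31)·L_0(x) = (31/6)x^3 - (31/6)x
  (-4)·L_1(x) = -2x^3 - 2x^2 + 4x
  1·L_2(x) = -(1/2)x^3 - x^2 + (1/2)x + 1
  2·L_3(x) = (1/3)x^3 + x^2 + (2/3)x
Adding term by term: 3x^3 - 2x^2 + 1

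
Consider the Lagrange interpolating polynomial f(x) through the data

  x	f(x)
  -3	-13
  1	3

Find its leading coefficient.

Build the Lagrange basis polynomials:
L_0(x) = (x - 1) / [-4] = -(1/4)x + 1/4
L_1(x) = (x + 3) / [4] = (1/4)x + 3/4
f(x) = (-13)·L_0 + 3·L_1
Only the coefficient of x is needed; take it from each L_i and combine:
(-13)·(-1/4) + 3·(1/4) = 4

4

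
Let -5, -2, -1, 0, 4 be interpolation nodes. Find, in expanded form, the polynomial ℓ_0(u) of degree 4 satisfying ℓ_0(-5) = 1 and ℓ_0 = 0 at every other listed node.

ℓ_0(u) = (1/540)u^4 - (1/540)u^3 - (1/54)u^2 - (2/135)u

ℓ_0(u) = (u + 2)(u + 1)u(u - 4) / [(-3)·(-4)·(-5)·(-9)]
       = (u^4 - u^3 - 10u^2 - 8u) / (540)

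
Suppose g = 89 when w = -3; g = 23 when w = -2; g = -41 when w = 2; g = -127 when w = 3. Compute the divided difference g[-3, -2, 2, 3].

-4

g[-3,-2] = (23 - 89) / (-2 - (-3)) = -66
g[-2,2] = (-41 - 23) / (2 - (-2)) = -16
g[2,3] = (-127 - (-41)) / (3 - 2) = -86
g[-3,-2,2] = (-16 - (-66)) / (2 - (-3)) = 10
g[-2,2,3] = (-86 - (-16)) / (3 - (-2)) = -14
g[-3,-2,2,3] = (-14 - 10) / (3 - (-3)) = -4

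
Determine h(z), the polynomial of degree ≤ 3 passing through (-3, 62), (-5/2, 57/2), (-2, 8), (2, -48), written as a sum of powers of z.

Build the Lagrange basis polynomials:
L_0(z) = (z + 5/2)(z + 2)(z - 2) / [-5/2] = -(2/5)z^3 - z^2 + (8/5)z + 4
L_1(z) = (z + 3)(z + 2)(z - 2) / [9/8] = (8/9)z^3 + (8/3)z^2 - (32/9)z - 32/3
L_2(z) = (z + 3)(z + 5/2)(z - 2) / [-2] = -(1/2)z^3 - (7/4)z^2 + (7/4)z + 15/2
L_3(z) = (z + 3)(z + 5/2)(z + 2) / [90] = (1/90)z^3 + (1/12)z^2 + (37/180)z + 1/6
h(z) = 62·L_0 + (57/2)·L_1 + 8·L_2 + (-48)·L_3
  62·L_0(z) = -(124/5)z^3 - 62z^2 + (496/5)z + 248
  (57/2)·L_1(z) = (76/3)z^3 + 76z^2 - (304/3)z - 304
  8·L_2(z) = -4z^3 - 14z^2 + 14z + 60
  (-48)·L_3(z) = -(8/15)z^3 - 4z^2 - (148/15)z - 8
Adding term by term: -4z^3 - 4z^2 + 2z - 4

h(z) = -4z^3 - 4z^2 + 2z - 4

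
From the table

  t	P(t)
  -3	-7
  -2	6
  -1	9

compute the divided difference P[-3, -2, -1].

-5

P[-3,-2] = (6 - (-7)) / (-2 - (-3)) = 13
P[-2,-1] = (9 - 6) / (-1 - (-2)) = 3
P[-3,-2,-1] = (3 - 13) / (-1 - (-3)) = -5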